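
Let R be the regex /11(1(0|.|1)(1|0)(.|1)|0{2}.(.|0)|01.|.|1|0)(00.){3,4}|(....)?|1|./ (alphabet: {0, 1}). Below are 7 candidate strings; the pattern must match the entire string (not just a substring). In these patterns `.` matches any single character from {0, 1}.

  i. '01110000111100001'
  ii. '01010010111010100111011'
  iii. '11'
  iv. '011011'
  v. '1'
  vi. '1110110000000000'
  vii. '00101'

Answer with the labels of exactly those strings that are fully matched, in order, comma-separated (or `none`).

i → no match
ii → no match
iii → no match
iv → no match
v → match
vi → no match
vii → no match

v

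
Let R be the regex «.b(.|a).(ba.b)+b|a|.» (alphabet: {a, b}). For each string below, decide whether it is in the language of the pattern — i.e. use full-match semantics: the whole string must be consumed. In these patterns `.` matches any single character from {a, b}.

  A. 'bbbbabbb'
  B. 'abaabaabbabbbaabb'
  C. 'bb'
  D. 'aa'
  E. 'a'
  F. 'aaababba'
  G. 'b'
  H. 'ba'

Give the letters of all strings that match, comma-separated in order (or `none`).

B, E, G

A → no match
B → match
C → no match
D → no match
E → match
F → no match
G → match
H → no match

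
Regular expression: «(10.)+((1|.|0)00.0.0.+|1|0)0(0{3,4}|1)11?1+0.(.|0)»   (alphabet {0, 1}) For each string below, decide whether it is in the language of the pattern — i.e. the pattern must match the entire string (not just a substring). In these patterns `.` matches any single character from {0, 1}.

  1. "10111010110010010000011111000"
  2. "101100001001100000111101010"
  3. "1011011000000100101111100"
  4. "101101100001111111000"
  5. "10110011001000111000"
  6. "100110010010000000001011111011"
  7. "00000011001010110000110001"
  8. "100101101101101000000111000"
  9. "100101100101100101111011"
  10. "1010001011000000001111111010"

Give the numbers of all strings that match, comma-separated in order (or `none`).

4, 8, 9

1 → no match
2 → no match
3 → no match
4 → match
5 → no match
6 → no match
7 → no match — must start with "10"
8 → match
9 → match
10 → no match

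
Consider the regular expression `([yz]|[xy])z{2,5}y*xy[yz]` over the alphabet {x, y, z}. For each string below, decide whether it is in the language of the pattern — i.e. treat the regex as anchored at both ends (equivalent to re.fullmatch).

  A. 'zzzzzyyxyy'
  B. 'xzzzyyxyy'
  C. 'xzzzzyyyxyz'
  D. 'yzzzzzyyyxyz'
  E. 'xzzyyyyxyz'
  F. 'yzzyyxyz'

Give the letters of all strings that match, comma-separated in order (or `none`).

A, B, C, D, E, F

A → match
B → match
C → match
D → match
E → match
F → match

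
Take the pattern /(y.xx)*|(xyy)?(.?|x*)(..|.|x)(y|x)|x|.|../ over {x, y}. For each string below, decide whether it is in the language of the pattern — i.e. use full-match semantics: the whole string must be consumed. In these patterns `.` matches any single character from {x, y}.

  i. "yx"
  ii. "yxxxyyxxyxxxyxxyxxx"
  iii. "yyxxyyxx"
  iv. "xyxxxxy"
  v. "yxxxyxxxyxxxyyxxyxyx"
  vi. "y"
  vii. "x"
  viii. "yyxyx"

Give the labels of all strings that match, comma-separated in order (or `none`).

i, iii, vi, vii

i. "yx" → match
ii → no match
iii. "yyxxyyxx" → match
iv. "xyxxxxy" → no match
v → no match
vi. "y" → match
vii. "x" → match
viii. "yyxyx" → no match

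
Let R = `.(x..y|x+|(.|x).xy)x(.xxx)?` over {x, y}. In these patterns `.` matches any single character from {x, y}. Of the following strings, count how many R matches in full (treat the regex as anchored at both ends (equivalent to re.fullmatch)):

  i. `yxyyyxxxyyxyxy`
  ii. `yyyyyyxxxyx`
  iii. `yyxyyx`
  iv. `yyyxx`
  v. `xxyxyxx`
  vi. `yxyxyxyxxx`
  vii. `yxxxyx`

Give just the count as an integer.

i → no match
ii → no match
iii → no match
iv → no match
v → no match
vi → match
vii → match
Total matched: 2

2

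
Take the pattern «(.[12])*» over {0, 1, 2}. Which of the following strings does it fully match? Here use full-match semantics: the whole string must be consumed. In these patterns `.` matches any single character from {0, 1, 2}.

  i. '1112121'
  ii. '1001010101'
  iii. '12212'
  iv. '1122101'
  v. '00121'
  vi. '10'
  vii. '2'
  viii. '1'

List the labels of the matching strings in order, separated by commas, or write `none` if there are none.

none

i. '1112121' → no match
ii. '1001010101' → no match
iii. '12212' → no match
iv. '1122101' → no match
v. '00121' → no match
vi. '10' → no match
vii. '2' → no match
viii. '1' → no match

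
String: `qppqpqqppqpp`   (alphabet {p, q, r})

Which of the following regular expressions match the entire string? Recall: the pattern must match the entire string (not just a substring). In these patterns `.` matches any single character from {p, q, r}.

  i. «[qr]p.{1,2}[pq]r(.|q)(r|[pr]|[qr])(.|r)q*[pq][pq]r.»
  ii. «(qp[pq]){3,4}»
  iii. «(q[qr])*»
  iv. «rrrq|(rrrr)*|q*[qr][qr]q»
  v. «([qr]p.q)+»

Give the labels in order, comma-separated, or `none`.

i → no match
ii → match
iii → no match
iv → no match
v → no match — must end with `q`

ii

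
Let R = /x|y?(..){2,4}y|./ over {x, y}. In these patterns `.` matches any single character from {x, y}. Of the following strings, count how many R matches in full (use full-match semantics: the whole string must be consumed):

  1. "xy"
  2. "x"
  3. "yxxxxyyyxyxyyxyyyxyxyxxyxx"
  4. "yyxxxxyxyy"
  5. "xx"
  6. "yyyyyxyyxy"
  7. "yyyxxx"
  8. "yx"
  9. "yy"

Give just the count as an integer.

3

1 → no match
2 → match
3 → no match
4 → match
5 → no match
6 → match
7 → no match
8 → no match
9 → no match
Total matched: 3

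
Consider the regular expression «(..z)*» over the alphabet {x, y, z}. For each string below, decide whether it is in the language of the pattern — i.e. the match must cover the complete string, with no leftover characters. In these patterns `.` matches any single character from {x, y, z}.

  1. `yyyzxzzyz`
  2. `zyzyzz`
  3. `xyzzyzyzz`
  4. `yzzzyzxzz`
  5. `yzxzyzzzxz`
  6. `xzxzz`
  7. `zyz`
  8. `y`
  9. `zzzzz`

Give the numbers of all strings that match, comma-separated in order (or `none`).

2, 3, 4, 7

1. `yyyzxzzyz` → no match
2. `zyzyzz` → match
3. `xyzzyzyzz` → match
4. `yzzzyzxzz` → match
5. `yzxzyzzzxz` → no match
6. `xzxzz` → no match
7. `zyz` → match
8. `y` → no match
9. `zzzzz` → no match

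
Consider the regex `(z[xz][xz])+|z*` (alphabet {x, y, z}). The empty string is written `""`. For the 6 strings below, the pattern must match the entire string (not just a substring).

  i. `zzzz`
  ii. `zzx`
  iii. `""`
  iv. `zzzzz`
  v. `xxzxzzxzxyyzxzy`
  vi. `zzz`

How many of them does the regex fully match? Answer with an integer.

5

i → match
ii → match
iii → match
iv → match
v → no match
vi → match
Total matched: 5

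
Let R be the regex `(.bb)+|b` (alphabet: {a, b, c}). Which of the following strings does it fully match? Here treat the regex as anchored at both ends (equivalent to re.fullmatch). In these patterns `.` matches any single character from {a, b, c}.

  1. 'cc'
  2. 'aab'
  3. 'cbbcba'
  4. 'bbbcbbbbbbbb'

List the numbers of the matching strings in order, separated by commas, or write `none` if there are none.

4

1 → no match
2 → no match
3 → no match
4 → match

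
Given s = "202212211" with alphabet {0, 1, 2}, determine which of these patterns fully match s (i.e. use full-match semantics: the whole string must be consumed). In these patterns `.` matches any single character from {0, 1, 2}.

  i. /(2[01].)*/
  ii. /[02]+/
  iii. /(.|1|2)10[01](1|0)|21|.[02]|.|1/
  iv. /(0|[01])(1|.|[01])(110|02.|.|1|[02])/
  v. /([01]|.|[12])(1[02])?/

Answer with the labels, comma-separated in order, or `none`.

i

i → match
ii → no match
iii → no match
iv → no match
v → no match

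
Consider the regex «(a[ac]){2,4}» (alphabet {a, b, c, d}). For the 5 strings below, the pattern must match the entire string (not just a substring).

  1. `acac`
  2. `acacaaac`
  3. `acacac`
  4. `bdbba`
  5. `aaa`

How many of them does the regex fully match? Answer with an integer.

3

1 → match
2 → match
3 → match
4 → no match — must start with `a`
5 → no match
Total matched: 3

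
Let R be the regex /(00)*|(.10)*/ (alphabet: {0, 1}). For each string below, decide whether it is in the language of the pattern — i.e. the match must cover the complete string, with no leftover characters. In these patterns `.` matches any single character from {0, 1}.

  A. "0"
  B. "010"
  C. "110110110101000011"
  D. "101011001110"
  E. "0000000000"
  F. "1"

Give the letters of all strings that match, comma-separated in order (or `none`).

B, E

A. "0" → no match
B. "010" → match
C → no match
D. "101011001110" → no match
E. "0000000000" → match
F. "1" → no match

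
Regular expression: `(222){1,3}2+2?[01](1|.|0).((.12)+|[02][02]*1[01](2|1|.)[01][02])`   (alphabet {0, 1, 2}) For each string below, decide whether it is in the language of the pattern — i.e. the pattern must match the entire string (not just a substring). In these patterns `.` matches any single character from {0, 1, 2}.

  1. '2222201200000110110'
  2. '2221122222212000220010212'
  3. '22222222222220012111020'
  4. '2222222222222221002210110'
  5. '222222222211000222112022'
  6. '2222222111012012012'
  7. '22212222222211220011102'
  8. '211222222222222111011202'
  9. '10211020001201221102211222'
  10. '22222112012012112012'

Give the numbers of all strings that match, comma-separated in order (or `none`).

1 → no match
2 → no match
3 → no match
4 → match
5 → no match
6 → match
7 → no match
8 → no match — must start with '222'
9 → no match — must start with '222'
10 → match

4, 6, 10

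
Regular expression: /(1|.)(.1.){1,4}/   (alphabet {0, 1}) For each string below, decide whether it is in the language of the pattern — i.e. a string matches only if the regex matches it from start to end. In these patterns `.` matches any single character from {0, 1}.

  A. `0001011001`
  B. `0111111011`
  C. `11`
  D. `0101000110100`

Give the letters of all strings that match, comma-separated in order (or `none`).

B

A → no match
B → match
C → no match
D → no match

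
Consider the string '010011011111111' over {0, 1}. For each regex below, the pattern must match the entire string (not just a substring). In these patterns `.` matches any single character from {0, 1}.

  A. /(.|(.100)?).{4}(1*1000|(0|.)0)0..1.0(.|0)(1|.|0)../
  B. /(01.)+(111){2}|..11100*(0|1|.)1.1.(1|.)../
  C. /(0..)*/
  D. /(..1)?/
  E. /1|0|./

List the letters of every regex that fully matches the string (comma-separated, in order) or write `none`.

B

A → no match
B → match
C → no match
D → no match
E → no match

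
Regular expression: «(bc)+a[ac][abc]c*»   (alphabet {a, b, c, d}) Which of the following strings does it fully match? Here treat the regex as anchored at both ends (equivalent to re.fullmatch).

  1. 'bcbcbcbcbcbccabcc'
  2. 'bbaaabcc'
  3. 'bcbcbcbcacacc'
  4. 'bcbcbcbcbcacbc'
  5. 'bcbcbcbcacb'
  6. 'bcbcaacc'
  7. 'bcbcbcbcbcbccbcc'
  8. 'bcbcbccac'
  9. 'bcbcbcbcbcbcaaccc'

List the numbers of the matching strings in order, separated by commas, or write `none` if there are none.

1 → no match
2 → no match — must start with 'bc'
3 → match
4 → match
5 → match
6 → match
7 → no match
8 → no match
9 → match

3, 4, 5, 6, 9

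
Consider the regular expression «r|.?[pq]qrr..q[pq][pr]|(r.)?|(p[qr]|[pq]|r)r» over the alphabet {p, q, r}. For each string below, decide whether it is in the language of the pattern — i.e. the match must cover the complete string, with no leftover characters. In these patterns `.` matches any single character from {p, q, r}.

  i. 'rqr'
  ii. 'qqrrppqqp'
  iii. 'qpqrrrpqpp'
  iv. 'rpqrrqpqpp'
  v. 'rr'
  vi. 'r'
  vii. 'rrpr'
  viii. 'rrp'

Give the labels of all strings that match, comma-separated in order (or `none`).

i → no match
ii → match
iii → match
iv → match
v → match
vi → match
vii → no match
viii → no match

ii, iii, iv, v, vi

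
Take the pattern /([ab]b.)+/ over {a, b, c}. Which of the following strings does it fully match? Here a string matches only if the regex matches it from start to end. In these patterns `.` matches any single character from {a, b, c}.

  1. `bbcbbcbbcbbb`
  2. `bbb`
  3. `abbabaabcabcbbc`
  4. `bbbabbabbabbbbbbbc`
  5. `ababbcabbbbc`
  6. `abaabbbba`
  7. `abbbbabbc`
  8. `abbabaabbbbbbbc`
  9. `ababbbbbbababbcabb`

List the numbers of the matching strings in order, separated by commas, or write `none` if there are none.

1, 2, 3, 4, 5, 6, 7, 8, 9

1 → match
2 → match
3 → match
4 → match
5 → match
6 → match
7 → match
8 → match
9 → match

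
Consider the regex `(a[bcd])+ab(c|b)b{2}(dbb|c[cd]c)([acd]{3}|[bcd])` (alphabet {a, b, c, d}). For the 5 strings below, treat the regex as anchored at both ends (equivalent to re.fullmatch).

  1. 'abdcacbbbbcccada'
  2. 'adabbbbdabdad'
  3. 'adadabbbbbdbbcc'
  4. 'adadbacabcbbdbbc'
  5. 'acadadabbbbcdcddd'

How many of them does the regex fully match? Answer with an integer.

1

1 → no match
2 → no match
3 → no match
4 → no match
5 → match
Total matched: 1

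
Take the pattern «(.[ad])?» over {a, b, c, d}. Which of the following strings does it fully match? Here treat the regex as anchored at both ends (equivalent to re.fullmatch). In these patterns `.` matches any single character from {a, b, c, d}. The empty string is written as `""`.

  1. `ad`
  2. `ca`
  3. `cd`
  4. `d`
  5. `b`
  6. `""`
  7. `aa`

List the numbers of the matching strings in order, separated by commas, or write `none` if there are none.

1, 2, 3, 6, 7

1 → match
2 → match
3 → match
4 → no match
5 → no match
6 → match
7 → match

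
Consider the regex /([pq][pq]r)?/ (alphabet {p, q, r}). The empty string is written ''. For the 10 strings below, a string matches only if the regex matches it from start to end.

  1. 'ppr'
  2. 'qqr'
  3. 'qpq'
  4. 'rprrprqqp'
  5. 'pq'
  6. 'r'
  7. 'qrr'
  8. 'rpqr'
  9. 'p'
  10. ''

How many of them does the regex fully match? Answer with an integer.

1 → match
2 → match
3 → no match
4 → no match
5 → no match
6 → no match
7 → no match
8 → no match
9 → no match
10 → match
Total matched: 3

3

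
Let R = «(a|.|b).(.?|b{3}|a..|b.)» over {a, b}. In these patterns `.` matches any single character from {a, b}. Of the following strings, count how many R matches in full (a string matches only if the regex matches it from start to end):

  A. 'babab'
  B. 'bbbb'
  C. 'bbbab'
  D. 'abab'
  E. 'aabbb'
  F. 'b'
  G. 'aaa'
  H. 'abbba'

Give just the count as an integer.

3

A → no match
B → match
C → no match
D → no match
E → match
F → no match
G → match
H → no match
Total matched: 3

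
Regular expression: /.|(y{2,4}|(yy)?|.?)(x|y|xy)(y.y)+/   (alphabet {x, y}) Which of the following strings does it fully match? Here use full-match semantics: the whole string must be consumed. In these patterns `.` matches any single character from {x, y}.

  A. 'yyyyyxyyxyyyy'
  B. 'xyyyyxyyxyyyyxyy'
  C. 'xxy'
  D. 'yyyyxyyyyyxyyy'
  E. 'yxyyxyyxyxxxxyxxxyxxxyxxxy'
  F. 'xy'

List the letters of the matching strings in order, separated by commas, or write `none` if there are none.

A

A → match
B → no match
C → no match
D → no match
E → no match
F → no match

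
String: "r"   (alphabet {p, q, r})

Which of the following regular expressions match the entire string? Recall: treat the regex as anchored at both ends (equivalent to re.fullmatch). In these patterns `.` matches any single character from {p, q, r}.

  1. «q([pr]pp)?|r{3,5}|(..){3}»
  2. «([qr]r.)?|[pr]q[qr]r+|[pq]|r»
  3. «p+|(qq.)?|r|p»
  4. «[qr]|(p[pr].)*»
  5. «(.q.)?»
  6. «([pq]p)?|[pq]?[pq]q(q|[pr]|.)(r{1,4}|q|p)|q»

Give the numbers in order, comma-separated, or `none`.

1 → no match
2 → match
3 → match
4 → match
5 → no match
6 → no match

2, 3, 4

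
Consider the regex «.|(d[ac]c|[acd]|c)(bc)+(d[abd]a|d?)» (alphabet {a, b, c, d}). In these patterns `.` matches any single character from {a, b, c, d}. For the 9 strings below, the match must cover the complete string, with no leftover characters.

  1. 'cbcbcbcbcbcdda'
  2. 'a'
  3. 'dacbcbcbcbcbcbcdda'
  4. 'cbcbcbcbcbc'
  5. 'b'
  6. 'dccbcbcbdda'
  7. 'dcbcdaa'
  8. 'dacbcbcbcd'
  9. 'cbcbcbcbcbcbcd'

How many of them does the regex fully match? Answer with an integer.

1 → match
2. 'a' → match
3 → match
4. 'cbcbcbcbcbc' → match
5. 'b' → match
6. 'dccbcbcbdda' → no match
7. 'dcbcdaa' → no match
8. 'dacbcbcbcd' → match
9 → match
Total matched: 7

7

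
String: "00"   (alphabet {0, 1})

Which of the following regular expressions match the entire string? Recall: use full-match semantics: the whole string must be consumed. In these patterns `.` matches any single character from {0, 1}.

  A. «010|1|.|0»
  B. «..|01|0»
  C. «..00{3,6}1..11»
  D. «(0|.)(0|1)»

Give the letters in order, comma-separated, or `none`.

B, D

A → no match
B → match
C → no match — must end with "11"
D → match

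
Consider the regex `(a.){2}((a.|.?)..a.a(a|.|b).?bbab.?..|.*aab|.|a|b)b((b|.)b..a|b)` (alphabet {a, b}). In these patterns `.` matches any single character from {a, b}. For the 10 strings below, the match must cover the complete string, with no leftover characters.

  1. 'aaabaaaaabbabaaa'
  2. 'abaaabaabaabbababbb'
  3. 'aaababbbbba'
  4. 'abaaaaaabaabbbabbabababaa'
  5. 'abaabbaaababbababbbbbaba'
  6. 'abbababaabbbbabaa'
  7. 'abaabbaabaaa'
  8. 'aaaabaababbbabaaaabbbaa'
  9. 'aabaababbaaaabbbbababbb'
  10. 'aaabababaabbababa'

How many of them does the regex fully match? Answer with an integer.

1 → match
2 → match
3 → match
4 → no match
5 → match
6 → no match
7 → no match
8 → no match
9 → no match
10 → match
Total matched: 5

5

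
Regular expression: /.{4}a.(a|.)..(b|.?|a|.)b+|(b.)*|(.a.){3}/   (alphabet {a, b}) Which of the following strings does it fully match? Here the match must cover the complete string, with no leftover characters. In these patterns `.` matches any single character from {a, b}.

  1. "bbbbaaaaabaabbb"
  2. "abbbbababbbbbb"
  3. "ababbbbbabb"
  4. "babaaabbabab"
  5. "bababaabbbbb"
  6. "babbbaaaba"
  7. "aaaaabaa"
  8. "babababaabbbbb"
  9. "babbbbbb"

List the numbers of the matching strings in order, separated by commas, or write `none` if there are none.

9

1 → no match
2 → no match
3 → no match
4 → no match
5 → no match
6 → no match
7 → no match
8 → no match
9 → match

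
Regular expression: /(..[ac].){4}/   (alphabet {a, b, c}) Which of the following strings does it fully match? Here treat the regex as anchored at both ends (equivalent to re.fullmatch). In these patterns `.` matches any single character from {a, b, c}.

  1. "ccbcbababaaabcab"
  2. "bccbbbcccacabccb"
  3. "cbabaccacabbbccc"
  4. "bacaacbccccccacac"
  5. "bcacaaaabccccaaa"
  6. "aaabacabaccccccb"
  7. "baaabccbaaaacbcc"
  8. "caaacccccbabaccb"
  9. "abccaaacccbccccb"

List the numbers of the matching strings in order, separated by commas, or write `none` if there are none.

1 → no match
2 → match
3 → no match
4 → no match
5 → match
6 → match
7 → match
8 → match
9 → no match

2, 5, 6, 7, 8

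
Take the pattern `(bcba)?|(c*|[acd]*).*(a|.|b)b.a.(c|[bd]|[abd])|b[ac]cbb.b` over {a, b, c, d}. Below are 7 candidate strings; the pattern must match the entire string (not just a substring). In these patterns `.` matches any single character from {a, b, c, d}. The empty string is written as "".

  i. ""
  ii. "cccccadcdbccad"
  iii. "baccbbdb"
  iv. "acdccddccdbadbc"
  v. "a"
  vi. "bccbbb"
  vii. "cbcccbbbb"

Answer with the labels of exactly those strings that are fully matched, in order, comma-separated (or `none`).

i → match
ii → no match
iii → no match
iv → no match
v → no match
vi → no match
vii → no match

i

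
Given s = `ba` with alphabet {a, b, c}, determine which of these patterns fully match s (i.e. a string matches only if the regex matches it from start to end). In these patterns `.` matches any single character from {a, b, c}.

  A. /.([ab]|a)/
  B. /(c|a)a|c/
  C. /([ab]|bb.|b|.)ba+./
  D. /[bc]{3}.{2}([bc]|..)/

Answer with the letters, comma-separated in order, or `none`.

A → match
B → no match
C → no match
D → no match

A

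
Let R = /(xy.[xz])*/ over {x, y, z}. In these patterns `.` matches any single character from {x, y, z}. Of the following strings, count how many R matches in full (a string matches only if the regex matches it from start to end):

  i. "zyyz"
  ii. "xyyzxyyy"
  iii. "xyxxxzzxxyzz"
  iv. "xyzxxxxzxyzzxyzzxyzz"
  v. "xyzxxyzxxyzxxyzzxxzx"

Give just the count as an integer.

i → no match
ii → no match
iii → no match
iv → no match
v → no match
Total matched: 0

0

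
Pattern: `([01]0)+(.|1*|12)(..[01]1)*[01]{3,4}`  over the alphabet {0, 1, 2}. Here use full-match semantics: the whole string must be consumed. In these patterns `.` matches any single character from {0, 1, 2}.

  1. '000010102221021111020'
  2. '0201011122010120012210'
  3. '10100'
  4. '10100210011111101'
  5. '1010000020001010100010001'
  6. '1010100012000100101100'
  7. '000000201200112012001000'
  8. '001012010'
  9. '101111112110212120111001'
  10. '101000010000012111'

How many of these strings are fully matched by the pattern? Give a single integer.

4

1 → no match
2 → no match
3 → match
4 → no match
5 → match
6 → no match
7 → match
8 → match
9 → no match
10 → no match
Total matched: 4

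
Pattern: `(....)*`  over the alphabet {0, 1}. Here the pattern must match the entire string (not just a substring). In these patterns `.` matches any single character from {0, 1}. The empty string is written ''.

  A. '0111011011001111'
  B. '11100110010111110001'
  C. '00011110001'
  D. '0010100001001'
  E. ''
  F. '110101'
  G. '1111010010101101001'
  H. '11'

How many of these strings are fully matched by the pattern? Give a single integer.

3

A → match
B → match
C → no match
D → no match
E → match
F → no match
G → no match
H → no match
Total matched: 3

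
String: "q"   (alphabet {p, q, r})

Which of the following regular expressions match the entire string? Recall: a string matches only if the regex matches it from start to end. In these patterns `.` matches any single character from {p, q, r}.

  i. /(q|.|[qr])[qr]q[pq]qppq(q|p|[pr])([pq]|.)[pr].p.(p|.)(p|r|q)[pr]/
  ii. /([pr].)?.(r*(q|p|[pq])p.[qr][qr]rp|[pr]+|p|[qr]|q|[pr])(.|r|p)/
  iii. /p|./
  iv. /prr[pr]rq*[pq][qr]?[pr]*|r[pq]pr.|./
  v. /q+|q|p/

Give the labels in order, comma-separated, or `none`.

i → no match
ii → no match
iii → match
iv → match
v → match

iii, iv, v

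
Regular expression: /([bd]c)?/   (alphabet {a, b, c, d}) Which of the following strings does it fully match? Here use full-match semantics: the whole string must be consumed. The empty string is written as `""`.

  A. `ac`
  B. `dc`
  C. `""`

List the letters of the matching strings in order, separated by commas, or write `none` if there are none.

B, C

A → no match
B → match
C → match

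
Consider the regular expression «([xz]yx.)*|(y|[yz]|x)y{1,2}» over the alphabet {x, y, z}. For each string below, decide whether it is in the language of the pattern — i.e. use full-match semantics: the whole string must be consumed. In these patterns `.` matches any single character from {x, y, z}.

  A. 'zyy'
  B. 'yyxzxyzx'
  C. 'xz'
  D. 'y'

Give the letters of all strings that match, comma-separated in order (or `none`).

A. 'zyy' → match
B. 'yyxzxyzx' → no match
C. 'xz' → no match
D. 'y' → no match

A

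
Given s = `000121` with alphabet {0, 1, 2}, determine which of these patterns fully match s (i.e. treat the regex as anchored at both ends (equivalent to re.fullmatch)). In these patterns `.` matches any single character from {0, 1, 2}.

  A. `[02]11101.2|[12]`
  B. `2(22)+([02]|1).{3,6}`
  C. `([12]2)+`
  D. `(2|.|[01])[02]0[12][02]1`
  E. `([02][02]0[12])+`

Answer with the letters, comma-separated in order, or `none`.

D

A → no match
B → no match — must start with `222`
C → no match — must end with `2`
D → match
E → no match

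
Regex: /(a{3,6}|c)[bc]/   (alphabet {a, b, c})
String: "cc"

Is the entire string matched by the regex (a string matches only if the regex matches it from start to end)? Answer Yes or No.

Yes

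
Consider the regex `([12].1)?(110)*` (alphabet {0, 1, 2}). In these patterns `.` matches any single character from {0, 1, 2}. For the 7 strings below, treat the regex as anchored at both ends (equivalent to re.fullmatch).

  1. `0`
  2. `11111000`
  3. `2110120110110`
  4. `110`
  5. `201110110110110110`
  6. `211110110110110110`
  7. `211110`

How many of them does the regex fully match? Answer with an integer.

1 → no match
2 → no match
3 → no match
4 → match
5 → match
6 → match
7 → match
Total matched: 4

4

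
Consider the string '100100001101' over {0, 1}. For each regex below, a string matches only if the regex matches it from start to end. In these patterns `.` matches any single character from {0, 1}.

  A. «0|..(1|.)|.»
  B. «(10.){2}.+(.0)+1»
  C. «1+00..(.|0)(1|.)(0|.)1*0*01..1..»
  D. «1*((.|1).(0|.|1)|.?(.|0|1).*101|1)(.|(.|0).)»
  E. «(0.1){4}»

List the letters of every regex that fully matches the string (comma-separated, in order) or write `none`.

A → no match
B → match
C → no match
D → no match
E → no match — must start with '0'

B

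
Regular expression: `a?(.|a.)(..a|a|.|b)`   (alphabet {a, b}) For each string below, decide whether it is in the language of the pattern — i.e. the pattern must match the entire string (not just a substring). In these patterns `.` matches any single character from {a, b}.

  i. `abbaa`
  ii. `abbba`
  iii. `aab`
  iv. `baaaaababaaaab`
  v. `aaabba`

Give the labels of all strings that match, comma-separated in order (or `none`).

i, ii, iii, v

i → match
ii → match
iii → match
iv → no match
v → match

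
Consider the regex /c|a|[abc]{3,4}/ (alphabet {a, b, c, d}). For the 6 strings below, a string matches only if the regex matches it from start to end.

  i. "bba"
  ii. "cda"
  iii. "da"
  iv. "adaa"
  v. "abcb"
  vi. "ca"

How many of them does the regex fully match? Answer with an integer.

i → match
ii → no match
iii → no match
iv → no match
v → match
vi → no match
Total matched: 2

2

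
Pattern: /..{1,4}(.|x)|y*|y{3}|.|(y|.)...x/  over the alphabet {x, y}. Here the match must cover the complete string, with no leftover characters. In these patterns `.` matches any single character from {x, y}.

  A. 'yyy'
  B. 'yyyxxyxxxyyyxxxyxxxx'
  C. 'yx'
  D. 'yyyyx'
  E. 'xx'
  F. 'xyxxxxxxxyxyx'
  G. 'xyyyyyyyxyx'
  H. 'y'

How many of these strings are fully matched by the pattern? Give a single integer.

A → match
B → no match
C → no match
D → match
E → no match
F → no match
G → no match
H → match
Total matched: 3

3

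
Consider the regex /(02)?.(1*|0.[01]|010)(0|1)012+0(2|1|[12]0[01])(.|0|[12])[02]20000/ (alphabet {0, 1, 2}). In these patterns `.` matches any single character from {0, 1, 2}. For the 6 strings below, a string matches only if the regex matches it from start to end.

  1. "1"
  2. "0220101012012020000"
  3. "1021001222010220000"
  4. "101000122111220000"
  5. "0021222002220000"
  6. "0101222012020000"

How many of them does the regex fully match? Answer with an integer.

3

1 → no match — must end with "20000"
2 → match
3 → match
4 → no match
5 → no match
6 → match
Total matched: 3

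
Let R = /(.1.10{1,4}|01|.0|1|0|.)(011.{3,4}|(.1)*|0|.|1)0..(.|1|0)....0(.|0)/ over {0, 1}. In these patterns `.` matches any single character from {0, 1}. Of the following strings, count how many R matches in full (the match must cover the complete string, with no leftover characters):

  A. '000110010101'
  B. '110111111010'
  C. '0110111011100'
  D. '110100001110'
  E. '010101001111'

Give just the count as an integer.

2

A → match
B → no match
C → match
D → no match
E → no match
Total matched: 2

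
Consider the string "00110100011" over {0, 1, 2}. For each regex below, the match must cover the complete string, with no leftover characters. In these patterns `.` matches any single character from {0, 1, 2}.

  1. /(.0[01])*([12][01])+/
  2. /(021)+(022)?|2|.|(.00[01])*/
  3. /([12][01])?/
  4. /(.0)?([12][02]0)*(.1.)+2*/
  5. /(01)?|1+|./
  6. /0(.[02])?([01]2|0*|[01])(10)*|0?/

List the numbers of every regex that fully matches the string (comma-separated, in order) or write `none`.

1

1 → match
2 → no match
3 → no match
4 → no match
5 → no match
6 → no match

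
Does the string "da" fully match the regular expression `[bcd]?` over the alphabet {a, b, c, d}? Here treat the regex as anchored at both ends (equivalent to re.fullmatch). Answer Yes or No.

No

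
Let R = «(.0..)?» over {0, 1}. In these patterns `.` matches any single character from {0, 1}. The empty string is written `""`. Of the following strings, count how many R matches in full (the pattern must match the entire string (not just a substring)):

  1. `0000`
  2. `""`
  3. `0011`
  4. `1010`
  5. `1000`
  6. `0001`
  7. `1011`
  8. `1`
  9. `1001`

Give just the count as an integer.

8

1. `0000` → match
2. `""` → match
3. `0011` → match
4. `1010` → match
5. `1000` → match
6. `0001` → match
7. `1011` → match
8. `1` → no match
9. `1001` → match
Total matched: 8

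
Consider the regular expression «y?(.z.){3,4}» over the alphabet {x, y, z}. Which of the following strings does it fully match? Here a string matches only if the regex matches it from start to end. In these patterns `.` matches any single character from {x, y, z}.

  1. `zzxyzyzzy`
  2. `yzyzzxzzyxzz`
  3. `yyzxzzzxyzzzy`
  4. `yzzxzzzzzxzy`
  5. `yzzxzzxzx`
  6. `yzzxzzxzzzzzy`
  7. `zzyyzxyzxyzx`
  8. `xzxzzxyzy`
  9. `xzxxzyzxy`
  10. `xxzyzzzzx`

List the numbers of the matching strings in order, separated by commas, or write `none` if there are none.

1. `zzxyzyzzy` → match
2. `yzyzzxzzyxzz` → match
3 → no match
4. `yzzxzzzzzxzy` → match
5. `yzzxzzxzx` → match
6 → match
7. `zzyyzxyzxyzx` → match
8. `xzxzzxyzy` → match
9. `xzxxzyzxy` → no match
10. `xxzyzzzzx` → no match

1, 2, 4, 5, 6, 7, 8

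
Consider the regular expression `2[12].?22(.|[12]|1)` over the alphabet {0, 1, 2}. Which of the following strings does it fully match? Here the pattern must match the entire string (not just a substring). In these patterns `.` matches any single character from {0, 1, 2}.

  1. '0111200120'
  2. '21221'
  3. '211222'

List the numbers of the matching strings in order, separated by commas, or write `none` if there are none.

1. '0111200120' → no match — must start with '2'
2. '21221' → match
3. '211222' → match

2, 3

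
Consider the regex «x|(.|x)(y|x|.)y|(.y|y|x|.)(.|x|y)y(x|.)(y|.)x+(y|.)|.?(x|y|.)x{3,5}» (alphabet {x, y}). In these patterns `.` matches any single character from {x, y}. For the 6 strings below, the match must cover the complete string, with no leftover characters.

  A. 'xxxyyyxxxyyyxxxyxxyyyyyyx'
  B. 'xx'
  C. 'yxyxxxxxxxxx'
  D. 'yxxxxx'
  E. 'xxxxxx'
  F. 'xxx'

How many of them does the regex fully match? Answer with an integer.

3

A → no match
B → no match
C → match
D → match
E → match
F → no match
Total matched: 3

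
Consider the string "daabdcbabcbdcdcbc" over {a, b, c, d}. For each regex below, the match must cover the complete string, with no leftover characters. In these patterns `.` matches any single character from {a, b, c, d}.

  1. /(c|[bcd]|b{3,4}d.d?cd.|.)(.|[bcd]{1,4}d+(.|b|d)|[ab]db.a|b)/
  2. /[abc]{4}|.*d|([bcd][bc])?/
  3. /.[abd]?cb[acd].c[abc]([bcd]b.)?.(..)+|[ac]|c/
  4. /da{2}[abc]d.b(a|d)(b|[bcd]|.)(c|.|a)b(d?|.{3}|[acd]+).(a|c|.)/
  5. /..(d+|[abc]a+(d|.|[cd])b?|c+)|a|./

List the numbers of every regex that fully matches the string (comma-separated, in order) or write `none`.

1 → no match
2 → no match
3 → no match
4 → match
5 → no match

4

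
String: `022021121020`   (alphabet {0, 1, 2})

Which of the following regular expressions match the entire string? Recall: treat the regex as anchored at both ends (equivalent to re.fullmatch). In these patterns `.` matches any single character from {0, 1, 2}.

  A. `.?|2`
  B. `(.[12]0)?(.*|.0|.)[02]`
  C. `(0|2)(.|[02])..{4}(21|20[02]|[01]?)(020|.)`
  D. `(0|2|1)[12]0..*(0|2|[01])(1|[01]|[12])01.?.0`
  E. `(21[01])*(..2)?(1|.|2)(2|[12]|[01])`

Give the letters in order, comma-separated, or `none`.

B, C

A → no match
B → match
C → match
D → no match
E → no match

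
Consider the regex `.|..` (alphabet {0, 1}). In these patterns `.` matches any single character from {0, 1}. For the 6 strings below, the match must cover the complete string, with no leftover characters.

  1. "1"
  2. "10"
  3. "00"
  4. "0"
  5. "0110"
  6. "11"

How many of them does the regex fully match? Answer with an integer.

1 → match
2 → match
3 → match
4 → match
5 → no match
6 → match
Total matched: 5

5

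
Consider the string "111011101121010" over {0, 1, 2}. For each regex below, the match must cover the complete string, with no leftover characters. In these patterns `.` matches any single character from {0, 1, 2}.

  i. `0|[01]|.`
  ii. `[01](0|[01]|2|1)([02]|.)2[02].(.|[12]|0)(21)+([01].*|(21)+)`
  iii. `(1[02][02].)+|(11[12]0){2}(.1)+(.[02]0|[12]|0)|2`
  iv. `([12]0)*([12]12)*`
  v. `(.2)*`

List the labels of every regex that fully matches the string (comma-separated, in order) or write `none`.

i → no match
ii → no match
iii → match
iv → no match
v → no match

iii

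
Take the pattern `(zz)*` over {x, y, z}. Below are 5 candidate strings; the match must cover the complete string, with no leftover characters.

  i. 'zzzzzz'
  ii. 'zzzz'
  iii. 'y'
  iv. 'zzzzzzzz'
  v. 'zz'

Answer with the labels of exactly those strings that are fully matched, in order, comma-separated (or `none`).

i, ii, iv, v

i → match
ii → match
iii → no match
iv → match
v → match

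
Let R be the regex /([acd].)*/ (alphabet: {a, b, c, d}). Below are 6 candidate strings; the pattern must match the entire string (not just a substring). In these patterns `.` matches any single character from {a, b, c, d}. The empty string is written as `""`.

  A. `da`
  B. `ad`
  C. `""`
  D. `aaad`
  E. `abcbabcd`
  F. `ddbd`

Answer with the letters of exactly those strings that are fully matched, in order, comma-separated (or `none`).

A, B, C, D, E

A. `da` → match
B. `ad` → match
C. `""` → match
D. `aaad` → match
E. `abcbabcd` → match
F. `ddbd` → no match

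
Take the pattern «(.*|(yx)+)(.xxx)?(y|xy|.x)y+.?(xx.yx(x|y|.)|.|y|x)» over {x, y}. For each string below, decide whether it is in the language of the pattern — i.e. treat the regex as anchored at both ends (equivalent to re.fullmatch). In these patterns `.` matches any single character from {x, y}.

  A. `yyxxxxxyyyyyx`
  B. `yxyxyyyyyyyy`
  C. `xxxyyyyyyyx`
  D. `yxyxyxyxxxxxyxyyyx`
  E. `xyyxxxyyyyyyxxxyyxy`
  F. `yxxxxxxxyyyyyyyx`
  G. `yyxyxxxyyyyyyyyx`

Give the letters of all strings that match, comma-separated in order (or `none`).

A → match
B → match
C → match
D → match
E → match
F → match
G → match

A, B, C, D, E, F, G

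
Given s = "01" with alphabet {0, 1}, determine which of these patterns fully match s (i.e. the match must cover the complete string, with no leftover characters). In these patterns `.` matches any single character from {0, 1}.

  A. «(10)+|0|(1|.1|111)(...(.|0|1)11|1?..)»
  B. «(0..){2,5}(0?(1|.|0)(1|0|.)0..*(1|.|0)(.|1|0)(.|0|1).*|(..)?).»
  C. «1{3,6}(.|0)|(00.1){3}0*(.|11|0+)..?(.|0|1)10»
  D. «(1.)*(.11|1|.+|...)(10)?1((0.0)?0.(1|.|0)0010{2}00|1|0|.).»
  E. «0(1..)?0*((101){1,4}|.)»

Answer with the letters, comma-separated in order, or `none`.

A → no match
B → no match
C → no match
D → no match
E → match

E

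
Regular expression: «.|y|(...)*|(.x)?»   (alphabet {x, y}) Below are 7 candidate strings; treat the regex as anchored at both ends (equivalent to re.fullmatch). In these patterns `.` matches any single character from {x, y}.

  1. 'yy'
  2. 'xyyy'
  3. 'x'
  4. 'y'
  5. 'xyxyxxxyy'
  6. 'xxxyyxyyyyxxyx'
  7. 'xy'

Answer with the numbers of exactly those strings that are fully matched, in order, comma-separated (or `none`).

3, 4, 5

1 → no match
2 → no match
3 → match
4 → match
5 → match
6 → no match
7 → no match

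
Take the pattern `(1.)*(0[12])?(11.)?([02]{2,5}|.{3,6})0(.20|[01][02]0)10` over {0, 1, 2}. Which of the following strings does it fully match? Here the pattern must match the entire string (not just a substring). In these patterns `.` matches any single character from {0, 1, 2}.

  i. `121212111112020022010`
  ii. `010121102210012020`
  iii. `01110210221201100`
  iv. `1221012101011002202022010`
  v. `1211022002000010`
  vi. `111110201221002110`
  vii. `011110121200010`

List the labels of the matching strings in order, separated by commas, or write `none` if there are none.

i, v

i → match
ii → no match — must end with `10`
iii → no match — must end with `10`
iv → no match
v → match
vi → no match
vii → no match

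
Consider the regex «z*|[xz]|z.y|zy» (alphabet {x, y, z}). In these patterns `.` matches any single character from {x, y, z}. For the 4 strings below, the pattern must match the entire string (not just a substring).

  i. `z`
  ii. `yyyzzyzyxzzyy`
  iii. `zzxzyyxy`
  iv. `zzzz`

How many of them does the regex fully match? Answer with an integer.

i. `z` → match
ii → no match
iii. `zzxzyyxy` → no match
iv. `zzzz` → match
Total matched: 2

2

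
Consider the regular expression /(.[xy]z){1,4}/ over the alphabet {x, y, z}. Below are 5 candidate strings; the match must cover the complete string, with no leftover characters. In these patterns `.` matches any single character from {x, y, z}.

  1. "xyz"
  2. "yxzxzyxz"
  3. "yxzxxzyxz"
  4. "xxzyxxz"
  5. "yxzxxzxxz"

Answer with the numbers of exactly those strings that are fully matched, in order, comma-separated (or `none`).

1, 3, 5

1 → match
2 → no match
3 → match
4 → no match
5 → match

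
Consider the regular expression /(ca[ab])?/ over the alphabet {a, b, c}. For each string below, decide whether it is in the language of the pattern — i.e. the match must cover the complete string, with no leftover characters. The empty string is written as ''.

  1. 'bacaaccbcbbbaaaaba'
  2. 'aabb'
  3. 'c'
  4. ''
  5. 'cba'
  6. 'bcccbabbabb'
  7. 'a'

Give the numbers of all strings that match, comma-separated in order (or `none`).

1 → no match
2 → no match
3 → no match
4 → match
5 → no match
6 → no match
7 → no match

4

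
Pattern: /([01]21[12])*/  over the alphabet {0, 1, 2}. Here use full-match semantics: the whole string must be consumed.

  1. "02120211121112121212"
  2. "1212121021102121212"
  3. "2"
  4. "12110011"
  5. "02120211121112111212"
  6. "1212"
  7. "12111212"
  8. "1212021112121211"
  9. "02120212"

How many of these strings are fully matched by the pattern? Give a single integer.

1 → match
2 → no match
3 → no match
4 → no match
5 → match
6 → match
7 → match
8 → match
9 → match
Total matched: 6

6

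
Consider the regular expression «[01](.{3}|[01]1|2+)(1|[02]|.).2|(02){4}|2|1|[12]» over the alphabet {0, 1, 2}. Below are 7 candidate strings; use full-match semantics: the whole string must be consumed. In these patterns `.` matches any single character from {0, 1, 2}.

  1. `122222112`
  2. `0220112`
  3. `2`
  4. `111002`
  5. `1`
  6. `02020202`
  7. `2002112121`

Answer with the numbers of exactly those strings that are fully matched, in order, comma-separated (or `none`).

1, 2, 3, 4, 5, 6

1 → match
2 → match
3 → match
4 → match
5 → match
6 → match
7 → no match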